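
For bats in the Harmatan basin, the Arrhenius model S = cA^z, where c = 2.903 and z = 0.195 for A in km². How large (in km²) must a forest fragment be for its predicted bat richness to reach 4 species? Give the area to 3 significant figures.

5.18 km²

4 = 2.903 × A^0.195  ⇒  A^0.195 = 4/2.903 = 1.378
ln A = ln(1.378) / 0.195 = 0.3205 / 0.195 = 1.6438
A = e^1.6438 ≈ 5.175 km²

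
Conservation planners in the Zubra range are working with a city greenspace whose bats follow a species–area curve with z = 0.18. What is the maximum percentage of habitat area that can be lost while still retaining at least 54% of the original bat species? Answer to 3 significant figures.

96.7%

Need (A_new/A_old)^0.18 = 0.54, so A_new/A_old = 0.54^(1/0.18) = 0.54^5.556
ln(A_new/A_old) = ln 0.54 / 0.18 = -0.6162 / 0.18 = -3.4233
A_new/A_old = e^-3.4233 ≈ 0.03261
Fraction that can be lost = 1 − 0.03261 = 0.9674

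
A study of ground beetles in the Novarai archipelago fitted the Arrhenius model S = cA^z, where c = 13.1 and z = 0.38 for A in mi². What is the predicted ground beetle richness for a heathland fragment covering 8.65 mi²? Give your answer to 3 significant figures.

29.7

S = 13.1 × 8.65^0.38 = 13.1 × 2.27 ≈ 29.74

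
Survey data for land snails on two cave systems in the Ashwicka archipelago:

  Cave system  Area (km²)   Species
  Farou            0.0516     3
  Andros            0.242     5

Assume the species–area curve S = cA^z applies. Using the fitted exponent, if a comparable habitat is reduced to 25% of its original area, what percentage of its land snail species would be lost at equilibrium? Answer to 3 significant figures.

z = ln(5/3) / ln(0.242/0.0516) = 0.5108 / 1.5454 = 0.3305
S_new/S_old = (A_new/A_old)^z = 0.25^0.3305 = exp(0.3305 × -1.3863) = 0.6324
Fraction lost = 1 − 0.6324 = 0.3676

36.8%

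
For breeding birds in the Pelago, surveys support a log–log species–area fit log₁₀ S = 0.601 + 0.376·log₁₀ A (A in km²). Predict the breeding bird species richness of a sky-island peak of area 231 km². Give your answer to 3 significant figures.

S = 3.99 × 231^0.376 = 3.99 × 7.74 ≈ 30.88

30.9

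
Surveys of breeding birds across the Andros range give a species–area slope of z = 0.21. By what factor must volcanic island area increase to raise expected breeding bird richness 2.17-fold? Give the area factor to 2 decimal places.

40.01

(A₂/A₁)^0.21 = 2.17, so A₂/A₁ = 2.17^(1/0.21) = 2.17^4.762
ln(A₂/A₁) = ln 2.17 / 0.21 = 0.7747 / 0.21 = 3.6892
A₂/A₁ = e^3.6892 ≈ 40.01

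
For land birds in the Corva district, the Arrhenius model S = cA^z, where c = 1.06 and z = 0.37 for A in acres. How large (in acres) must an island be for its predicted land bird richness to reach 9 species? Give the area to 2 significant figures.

9 = 1.06 × A^0.37  ⇒  A^0.37 = 9/1.06 = 8.491
ln A = ln(8.491) / 0.37 = 2.1390 / 0.37 = 5.7810
A = e^5.7810 ≈ 324.1 acres

320 acres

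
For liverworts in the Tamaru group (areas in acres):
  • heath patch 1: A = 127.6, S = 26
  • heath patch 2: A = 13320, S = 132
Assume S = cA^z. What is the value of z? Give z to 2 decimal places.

Taking logs: ln S = ln c + z ln A, so z = (ln S₂ − ln S₁)/(ln A₂ − ln A₁).
z = ln(132/26) / ln(13320/127.6) = ln(5.077) / ln(104.4) = 1.6247 / 4.6481 = 0.3495

0.35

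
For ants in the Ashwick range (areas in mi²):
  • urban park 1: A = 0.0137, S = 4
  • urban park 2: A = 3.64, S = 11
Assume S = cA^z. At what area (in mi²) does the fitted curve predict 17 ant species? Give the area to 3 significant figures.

40.2 mi²

z = ln(11/4) / ln(3.64/0.0137) = 1.0116 / 5.5823 = 0.1812
c = 4 / 0.0137^0.1812 = 4 / 0.4596 = 8.704
A = (17/8.704)^(1/0.1812) ⇒ ln A = ln(1.953)/0.1812 = 3.6942
A = e^3.6942 ≈ 40.21 mi²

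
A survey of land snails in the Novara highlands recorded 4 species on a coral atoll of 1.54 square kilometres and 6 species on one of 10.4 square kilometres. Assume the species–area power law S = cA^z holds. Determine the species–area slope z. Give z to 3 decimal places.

0.212

Taking logs: ln S = ln c + z ln A, so z = (ln S₂ − ln S₁)/(ln A₂ − ln A₁).
z = ln(6/4) / ln(10.4/1.54) = ln(1.5) / ln(6.753) = 0.4055 / 1.9100 = 0.2123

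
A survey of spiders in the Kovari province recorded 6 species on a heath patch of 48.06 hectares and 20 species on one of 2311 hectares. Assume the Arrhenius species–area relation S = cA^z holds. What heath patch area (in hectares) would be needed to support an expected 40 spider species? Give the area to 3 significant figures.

21500 hectares

z = ln(20/6) / ln(2311/48.06) = 1.2040 / 3.8730 = 0.3109
c = 6 / 48.06^0.3109 = 6 / 3.333 = 1.8
A = (40/1.8)^(1/0.3109) ⇒ ln A = ln(22.22)/0.3109 = 9.9752
A = e^9.9752 ≈ 21486 hectares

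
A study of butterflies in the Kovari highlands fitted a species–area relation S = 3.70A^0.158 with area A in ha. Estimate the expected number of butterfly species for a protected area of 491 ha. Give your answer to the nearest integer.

10

S = 3.7 × 491^0.158
ln S = ln 3.7 + 0.158 × ln 491 = 1.3083 + 0.158 × 6.1964 = 2.2874
S = e^2.2874 ≈ 9.849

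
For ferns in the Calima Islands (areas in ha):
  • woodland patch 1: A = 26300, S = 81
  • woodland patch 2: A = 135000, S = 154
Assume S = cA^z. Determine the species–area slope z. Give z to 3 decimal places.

0.393

Taking logs: ln S = ln c + z ln A, so z = (ln S₂ − ln S₁)/(ln A₂ − ln A₁).
z = ln(154/81) / ln(135000/26300) = ln(1.901) / ln(5.133) = 0.6425 / 1.6357 = 0.3928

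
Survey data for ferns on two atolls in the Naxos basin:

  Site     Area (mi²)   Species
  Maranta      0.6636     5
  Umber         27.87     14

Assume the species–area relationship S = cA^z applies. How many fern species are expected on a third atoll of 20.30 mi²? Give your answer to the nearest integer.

z = ln(14/5) / ln(27.87/0.6636) = 1.0296 / 3.7376 = 0.2755
c = 5 / 0.6636^0.2755 = 5 / 0.8932 = 5.598
S₃ = 5.598 × 20.3^0.2755 = 5.598 × 2.292 ≈ 12.83

13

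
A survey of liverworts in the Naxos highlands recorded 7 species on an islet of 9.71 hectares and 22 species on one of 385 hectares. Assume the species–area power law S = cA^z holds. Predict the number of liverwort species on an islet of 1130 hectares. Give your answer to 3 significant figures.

30.8

z = ln(22/7) / ln(385/9.71) = 1.1451 / 3.6801 = 0.3112
c = 7 / 9.71^0.3112 = 7 / 2.029 = 3.451
S₃ = 3.451 × 1130^0.3112 = 3.451 × 8.913 ≈ 30.76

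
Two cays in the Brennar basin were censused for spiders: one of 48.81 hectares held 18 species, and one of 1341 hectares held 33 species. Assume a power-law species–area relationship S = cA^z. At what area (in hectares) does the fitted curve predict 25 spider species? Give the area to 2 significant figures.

z = ln(33/18) / ln(1341/48.81) = 0.6061 / 3.3132 = 0.1829
c = 18 / 48.81^0.1829 = 18 / 2.037 = 8.838
A = (25/8.838)^(1/0.1829) ⇒ ln A = ln(2.829)/0.1829 = 5.6836
A = e^5.6836 ≈ 294 hectares

290 hectares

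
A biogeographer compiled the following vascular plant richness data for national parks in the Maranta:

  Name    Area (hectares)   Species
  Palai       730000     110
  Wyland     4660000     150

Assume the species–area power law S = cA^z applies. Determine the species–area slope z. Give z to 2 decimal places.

Taking logs: ln S = ln c + z ln A, so z = (ln S₂ − ln S₁)/(ln A₂ − ln A₁).
z = ln(150/110) / ln(4660000/730000) = ln(1.364) / ln(6.384) = 0.3102 / 1.8537 = 0.1673

0.17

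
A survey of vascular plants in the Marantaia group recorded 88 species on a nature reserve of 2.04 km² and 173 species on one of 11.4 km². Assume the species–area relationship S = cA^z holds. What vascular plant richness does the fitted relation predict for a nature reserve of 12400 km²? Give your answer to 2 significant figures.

z = ln(173/88) / ln(11.4/2.04) = 0.6760 / 1.7207 = 0.3928
c = 88 / 2.04^0.3928 = 88 / 1.323 = 66.5
S₃ = 66.5 × 12400^0.3928 = 66.5 × 40.56 ≈ 2697

2700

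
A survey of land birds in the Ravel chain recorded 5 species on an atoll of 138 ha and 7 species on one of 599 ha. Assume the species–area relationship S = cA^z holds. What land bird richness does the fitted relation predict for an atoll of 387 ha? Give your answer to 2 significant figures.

z = ln(7/5) / ln(599/138) = 0.3365 / 1.4680 = 0.2292
c = 5 / 138^0.2292 = 5 / 3.094 = 1.616
S₃ = 1.616 × 387^0.2292 = 1.616 × 3.918 ≈ 6.333

6.3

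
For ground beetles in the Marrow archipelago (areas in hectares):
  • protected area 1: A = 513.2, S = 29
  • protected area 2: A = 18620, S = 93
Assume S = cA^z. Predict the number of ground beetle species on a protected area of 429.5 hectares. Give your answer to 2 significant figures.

27

z = ln(93/29) / ln(18620/513.2) = 1.1653 / 3.5913 = 0.3245
c = 29 / 513.2^0.3245 = 29 / 7.576 = 3.828
S₃ = 3.828 × 429.5^0.3245 = 3.828 × 7.151 ≈ 27.37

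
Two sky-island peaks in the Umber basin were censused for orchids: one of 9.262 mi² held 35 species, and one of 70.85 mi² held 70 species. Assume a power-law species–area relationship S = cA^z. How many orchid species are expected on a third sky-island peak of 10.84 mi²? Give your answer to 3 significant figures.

36.9

z = ln(70/35) / ln(70.85/9.262) = 0.6931 / 2.0346 = 0.3407
c = 35 / 9.262^0.3407 = 35 / 2.135 = 16.4
S₃ = 16.4 × 10.84^0.3407 = 16.4 × 2.252 ≈ 36.93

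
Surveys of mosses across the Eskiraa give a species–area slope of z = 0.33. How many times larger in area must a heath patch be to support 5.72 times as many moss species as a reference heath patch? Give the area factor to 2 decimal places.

197.31

(A₂/A₁)^0.33 = 5.72, so A₂/A₁ = 5.72^(1/0.33) = 5.72^3.03
ln(A₂/A₁) = ln 5.72 / 0.33 = 1.7440 / 0.33 = 5.2848
A₂/A₁ = e^5.2848 ≈ 197.3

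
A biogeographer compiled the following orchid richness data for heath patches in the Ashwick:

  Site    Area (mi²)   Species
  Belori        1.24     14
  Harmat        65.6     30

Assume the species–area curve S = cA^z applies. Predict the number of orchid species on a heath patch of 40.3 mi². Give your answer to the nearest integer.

27

z = ln(30/14) / ln(65.6/1.24) = 0.7621 / 3.9685 = 0.1920
c = 14 / 1.24^0.1920 = 14 / 1.042 = 13.43
S₃ = 13.43 × 40.3^0.1920 = 13.43 × 2.034 ≈ 27.32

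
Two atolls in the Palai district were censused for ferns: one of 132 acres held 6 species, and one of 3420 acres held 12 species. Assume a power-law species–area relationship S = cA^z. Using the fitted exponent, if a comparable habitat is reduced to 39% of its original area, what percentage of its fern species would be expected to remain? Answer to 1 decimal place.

81.8%

z = ln(12/6) / ln(3420/132) = 0.6931 / 3.2546 = 0.2130
S_new/S_old = (A_new/A_old)^z = 0.39^0.2130 = exp(0.2130 × -0.9416) = 0.8183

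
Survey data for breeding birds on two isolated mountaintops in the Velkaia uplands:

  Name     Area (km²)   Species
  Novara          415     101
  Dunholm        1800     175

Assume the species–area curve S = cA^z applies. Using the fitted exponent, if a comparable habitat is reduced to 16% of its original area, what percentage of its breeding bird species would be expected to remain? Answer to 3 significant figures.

50.3%

z = ln(175/101) / ln(1800/415) = 0.5497 / 1.4673 = 0.3746
S_new/S_old = (A_new/A_old)^z = 0.16^0.3746 = exp(0.3746 × -1.8326) = 0.5033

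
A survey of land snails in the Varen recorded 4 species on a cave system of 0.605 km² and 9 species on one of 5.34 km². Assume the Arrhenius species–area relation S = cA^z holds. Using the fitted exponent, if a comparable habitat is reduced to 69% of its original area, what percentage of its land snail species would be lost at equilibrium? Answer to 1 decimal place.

12.9%

z = ln(9/4) / ln(5.34/0.605) = 0.8109 / 2.1778 = 0.3724
S_new/S_old = (A_new/A_old)^z = 0.69^0.3724 = exp(0.3724 × -0.3711) = 0.8709
Fraction lost = 1 − 0.8709 = 0.1291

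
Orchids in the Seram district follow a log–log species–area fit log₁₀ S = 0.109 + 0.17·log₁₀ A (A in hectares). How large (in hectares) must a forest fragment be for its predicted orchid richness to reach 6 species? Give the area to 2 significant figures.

6 = 1.285 × A^0.17  ⇒  A^0.17 = 6/1.285 = 4.668
ln A = ln(4.668) / 0.17 = 1.5408 / 0.17 = 9.0634
A = e^9.0634 ≈ 8633 hectares

8600 hectares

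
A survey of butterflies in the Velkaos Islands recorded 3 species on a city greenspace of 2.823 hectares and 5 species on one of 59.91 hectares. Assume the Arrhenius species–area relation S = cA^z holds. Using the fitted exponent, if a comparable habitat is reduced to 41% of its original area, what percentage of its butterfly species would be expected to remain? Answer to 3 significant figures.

86.1%

z = ln(5/3) / ln(59.91/2.823) = 0.5108 / 3.0550 = 0.1672
S_new/S_old = (A_new/A_old)^z = 0.41^0.1672 = exp(0.1672 × -0.8916) = 0.8615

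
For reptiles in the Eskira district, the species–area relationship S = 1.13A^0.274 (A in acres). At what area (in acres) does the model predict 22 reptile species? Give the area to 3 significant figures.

22 = 1.13 × A^0.274  ⇒  A^0.274 = 22/1.13 = 19.47
ln A = ln(19.47) / 0.274 = 2.9688 / 0.274 = 10.8351
A = e^10.8351 ≈ 50773 acres

50800 acres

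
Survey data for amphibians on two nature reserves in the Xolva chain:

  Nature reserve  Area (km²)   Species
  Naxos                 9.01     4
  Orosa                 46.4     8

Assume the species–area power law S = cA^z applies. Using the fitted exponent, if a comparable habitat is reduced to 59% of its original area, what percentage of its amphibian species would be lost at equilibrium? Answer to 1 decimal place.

z = ln(8/4) / ln(46.4/9.01) = 0.6931 / 1.6390 = 0.4229
S_new/S_old = (A_new/A_old)^z = 0.59^0.4229 = exp(0.4229 × -0.5276) = 0.8
Fraction lost = 1 − 0.8 = 0.2

20.0%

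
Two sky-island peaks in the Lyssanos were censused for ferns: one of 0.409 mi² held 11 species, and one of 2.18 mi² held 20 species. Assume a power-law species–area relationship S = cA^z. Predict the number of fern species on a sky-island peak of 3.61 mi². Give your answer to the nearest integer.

24

z = ln(20/11) / ln(2.18/0.409) = 0.5978 / 1.6734 = 0.3573
c = 11 / 0.409^0.3573 = 11 / 0.7266 = 15.14
S₃ = 15.14 × 3.61^0.3573 = 15.14 × 1.582 ≈ 23.95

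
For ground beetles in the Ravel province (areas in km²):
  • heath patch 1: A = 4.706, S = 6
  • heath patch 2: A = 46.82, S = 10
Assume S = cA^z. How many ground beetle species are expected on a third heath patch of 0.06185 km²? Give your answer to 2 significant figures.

2.3

z = ln(10/6) / ln(46.82/4.706) = 0.5108 / 2.2975 = 0.2223
c = 6 / 4.706^0.2223 = 6 / 1.411 = 4.252
S₃ = 4.252 × 0.06185^0.2223 = 4.252 × 0.5386 ≈ 2.29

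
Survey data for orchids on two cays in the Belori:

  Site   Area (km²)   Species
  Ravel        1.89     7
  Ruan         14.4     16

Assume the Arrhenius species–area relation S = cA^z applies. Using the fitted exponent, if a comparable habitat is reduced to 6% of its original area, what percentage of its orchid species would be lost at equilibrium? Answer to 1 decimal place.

z = ln(16/7) / ln(14.4/1.89) = 0.8267 / 2.0307 = 0.4071
S_new/S_old = (A_new/A_old)^z = 0.06^0.4071 = exp(0.4071 × -2.8134) = 0.3181
Fraction lost = 1 − 0.3181 = 0.6819

68.2%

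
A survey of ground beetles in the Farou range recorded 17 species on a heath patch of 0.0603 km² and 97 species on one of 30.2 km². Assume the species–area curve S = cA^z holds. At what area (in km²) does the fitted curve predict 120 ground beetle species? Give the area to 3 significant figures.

z = ln(97/17) / ln(30.2/0.0603) = 1.7415 / 6.2163 = 0.2802
c = 17 / 0.0603^0.2802 = 17 / 0.4553 = 37.34
A = (120/37.34)^(1/0.2802) ⇒ ln A = ln(3.214)/0.2802 = 4.1674
A = e^4.1674 ≈ 64.54 km²

64.5 km²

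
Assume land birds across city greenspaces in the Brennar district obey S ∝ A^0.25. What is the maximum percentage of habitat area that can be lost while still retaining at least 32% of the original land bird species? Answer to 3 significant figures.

99.0%

Need (A_new/A_old)^0.25 = 0.32, so A_new/A_old = 0.32^(1/0.25) = 0.32^4
ln(A_new/A_old) = ln 0.32 / 0.25 = -1.1394 / 0.25 = -4.5577
A_new/A_old = e^-4.5577 ≈ 0.01049
Fraction that can be lost = 1 − 0.01049 = 0.9895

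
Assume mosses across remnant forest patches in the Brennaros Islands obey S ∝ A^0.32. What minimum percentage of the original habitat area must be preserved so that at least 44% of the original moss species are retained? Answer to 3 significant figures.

7.69%

Need (A_new/A_old)^0.32 = 0.44, so A_new/A_old = 0.44^(1/0.32) = 0.44^3.125
ln(A_new/A_old) = ln 0.44 / 0.32 = -0.8210 / 0.32 = -2.5656
A_new/A_old = e^-2.5656 ≈ 0.07688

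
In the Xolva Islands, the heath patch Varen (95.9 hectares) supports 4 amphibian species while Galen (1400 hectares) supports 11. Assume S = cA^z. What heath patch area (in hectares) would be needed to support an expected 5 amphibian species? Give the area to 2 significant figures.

170 hectares

z = ln(11/4) / ln(1400/95.9) = 1.0116 / 2.6809 = 0.3773
c = 4 / 95.9^0.3773 = 4 / 5.595 = 0.7149
A = (5/0.7149)^(1/0.3773) ⇒ ln A = ln(6.994)/0.3773 = 5.1547
A = e^5.1547 ≈ 173.2 hectares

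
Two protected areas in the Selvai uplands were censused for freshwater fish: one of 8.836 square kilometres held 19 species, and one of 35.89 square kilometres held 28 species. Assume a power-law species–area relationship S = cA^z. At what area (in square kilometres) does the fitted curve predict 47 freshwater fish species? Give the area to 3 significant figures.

z = ln(28/19) / ln(35.89/8.836) = 0.3878 / 1.4016 = 0.2767
c = 19 / 8.836^0.2767 = 19 / 1.827 = 10.4
A = (47/10.4)^(1/0.2767) ⇒ ln A = ln(4.52)/0.2767 = 5.4526
A = e^5.4526 ≈ 233.4 square kilometres

233 square kilometres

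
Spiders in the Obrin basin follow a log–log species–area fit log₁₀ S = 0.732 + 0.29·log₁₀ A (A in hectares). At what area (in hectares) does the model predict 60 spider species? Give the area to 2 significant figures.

60 = 5.395 × A^0.29  ⇒  A^0.29 = 60/5.395 = 11.12
ln A = ln(11.12) / 0.29 = 2.4089 / 0.29 = 8.3064
A = e^8.3064 ≈ 4050 hectares

4000 hectares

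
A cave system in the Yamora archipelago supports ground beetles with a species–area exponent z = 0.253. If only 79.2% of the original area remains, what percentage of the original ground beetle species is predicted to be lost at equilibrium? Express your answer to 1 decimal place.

5.7%

S_new/S_old = (A_new/A_old)^z = 0.792^0.253
= exp(0.253 × ln 0.792) = exp(0.253 × -0.2332) = exp(-0.0590) ≈ 0.9427
Fraction lost = 1 − 0.9427 = 0.05729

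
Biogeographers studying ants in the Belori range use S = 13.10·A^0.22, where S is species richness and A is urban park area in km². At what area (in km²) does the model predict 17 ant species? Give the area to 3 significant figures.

17 = 13.1 × A^0.22  ⇒  A^0.22 = 17/13.1 = 1.298
ln A = ln(1.298) / 0.22 = 0.2606 / 0.22 = 1.1846
A = e^1.1846 ≈ 3.269 km²

3.27 km²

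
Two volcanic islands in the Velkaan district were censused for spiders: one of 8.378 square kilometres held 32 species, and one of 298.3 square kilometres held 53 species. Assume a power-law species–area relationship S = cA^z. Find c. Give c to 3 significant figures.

z = ln(S₂/S₁) / ln(A₂/A₁) = ln(53/32) / ln(298.3/8.378) = 0.5046 / 3.5725 = 0.1412
c = S₁ / A₁^z = 32 / 8.378^0.1412 = 32 / 1.35 = 23.7

23.7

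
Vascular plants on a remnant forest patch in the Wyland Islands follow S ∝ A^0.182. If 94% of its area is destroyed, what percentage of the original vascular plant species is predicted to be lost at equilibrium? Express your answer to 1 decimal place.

40.1%

S_new/S_old = (A_new/A_old)^z = 0.06^0.182
= exp(0.182 × ln 0.06) = exp(0.182 × -2.8134) = exp(-0.5120) ≈ 0.5993
Fraction lost = 1 − 0.5993 = 0.4007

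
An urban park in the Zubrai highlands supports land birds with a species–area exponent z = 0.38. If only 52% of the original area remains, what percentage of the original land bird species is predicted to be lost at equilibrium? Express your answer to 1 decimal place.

S_new/S_old = (A_new/A_old)^z = 0.52^0.38
= exp(0.38 × ln 0.52) = exp(0.38 × -0.6539) = exp(-0.2485) ≈ 0.78
Fraction lost = 1 − 0.78 = 0.22

22.0%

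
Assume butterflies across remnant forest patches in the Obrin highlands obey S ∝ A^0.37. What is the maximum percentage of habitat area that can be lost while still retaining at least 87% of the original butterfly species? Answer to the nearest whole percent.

Need (A_new/A_old)^0.37 = 0.87, so A_new/A_old = 0.87^(1/0.37) = 0.87^2.703
ln(A_new/A_old) = ln 0.87 / 0.37 = -0.1393 / 0.37 = -0.3764
A_new/A_old = e^-0.3764 ≈ 0.6863
Fraction that can be lost = 1 − 0.6863 = 0.3137

31%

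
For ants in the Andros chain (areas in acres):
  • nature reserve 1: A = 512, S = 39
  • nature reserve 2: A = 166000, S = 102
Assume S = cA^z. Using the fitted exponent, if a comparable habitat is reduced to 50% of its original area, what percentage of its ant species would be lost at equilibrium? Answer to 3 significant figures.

z = ln(102/39) / ln(166000/512) = 0.9614 / 5.7814 = 0.1663
S_new/S_old = (A_new/A_old)^z = 0.5^0.1663 = exp(0.1663 × -0.6931) = 0.8911
Fraction lost = 1 − 0.8911 = 0.1089

10.9%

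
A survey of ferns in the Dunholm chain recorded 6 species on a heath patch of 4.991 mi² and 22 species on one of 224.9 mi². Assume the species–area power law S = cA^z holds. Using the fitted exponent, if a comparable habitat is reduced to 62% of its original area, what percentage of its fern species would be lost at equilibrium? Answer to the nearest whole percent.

z = ln(22/6) / ln(224.9/4.991) = 1.2993 / 3.8080 = 0.3412
S_new/S_old = (A_new/A_old)^z = 0.62^0.3412 = exp(0.3412 × -0.4780) = 0.8495
Fraction lost = 1 − 0.8495 = 0.1505

15%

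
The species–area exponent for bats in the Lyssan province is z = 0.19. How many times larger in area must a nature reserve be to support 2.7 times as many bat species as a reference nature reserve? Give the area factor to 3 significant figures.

(A₂/A₁)^0.19 = 2.7, so A₂/A₁ = 2.7^(1/0.19) = 2.7^5.263
ln(A₂/A₁) = ln 2.7 / 0.19 = 0.9933 / 0.19 = 5.2276
A₂/A₁ = e^5.2276 ≈ 186.4

186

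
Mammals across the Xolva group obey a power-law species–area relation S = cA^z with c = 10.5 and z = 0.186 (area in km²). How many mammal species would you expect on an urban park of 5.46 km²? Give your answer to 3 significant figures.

14.4

S = 10.5 × 5.46^0.186
ln S = ln 10.5 + 0.186 × ln 5.46 = 2.3514 + 0.186 × 1.6974 = 2.6671
S = e^2.6671 ≈ 14.4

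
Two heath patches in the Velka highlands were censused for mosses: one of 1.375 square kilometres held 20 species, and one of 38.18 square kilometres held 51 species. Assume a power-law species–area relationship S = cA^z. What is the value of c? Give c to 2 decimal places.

z = ln(S₂/S₁) / ln(A₂/A₁) = ln(51/20) / ln(38.18/1.375) = 0.9361 / 3.3239 = 0.2816
c = S₁ / A₁^z = 20 / 1.375^0.2816 = 20 / 1.094 = 18.28

18.28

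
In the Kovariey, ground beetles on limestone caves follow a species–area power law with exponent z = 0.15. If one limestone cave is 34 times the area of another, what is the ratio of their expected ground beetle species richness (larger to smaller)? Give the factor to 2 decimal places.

1.70

S₂/S₁ = (A₂/A₁)^z = 34^0.15
ln(S₂/S₁) = 0.15 × ln 34 = 0.15 × 3.5264 = 0.5290
S₂/S₁ = e^0.5290 ≈ 1.697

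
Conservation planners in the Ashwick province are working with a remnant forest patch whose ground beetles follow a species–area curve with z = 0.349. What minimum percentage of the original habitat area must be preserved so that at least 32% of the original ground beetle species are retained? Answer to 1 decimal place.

Need (A_new/A_old)^0.349 = 0.32, so A_new/A_old = 0.32^(1/0.349) = 0.32^2.865
ln(A_new/A_old) = ln 0.32 / 0.349 = -1.1394 / 0.349 = -3.2649
A_new/A_old = e^-3.2649 ≈ 0.0382

3.8%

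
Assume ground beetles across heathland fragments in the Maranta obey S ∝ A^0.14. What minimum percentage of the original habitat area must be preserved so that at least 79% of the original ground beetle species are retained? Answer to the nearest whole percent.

Need (A_new/A_old)^0.14 = 0.79, so A_new/A_old = 0.79^(1/0.14) = 0.79^7.143
ln(A_new/A_old) = ln 0.79 / 0.14 = -0.2357 / 0.14 = -1.6837
A_new/A_old = e^-1.6837 ≈ 0.1857

19%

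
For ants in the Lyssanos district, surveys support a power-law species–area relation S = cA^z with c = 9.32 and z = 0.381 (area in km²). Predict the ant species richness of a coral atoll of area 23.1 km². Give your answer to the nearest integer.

S = 9.32 × 23.1^0.381
ln S = ln 9.32 + 0.381 × ln 23.1 = 2.2322 + 0.381 × 3.1398 = 3.4284
S = e^3.4284 ≈ 30.83

31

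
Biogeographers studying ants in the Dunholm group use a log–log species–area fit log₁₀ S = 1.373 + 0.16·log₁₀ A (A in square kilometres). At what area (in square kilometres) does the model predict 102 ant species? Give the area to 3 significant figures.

102 = 23.6 × A^0.16  ⇒  A^0.16 = 102/23.6 = 4.321
ln A = ln(4.321) / 0.16 = 1.4635 / 0.16 = 9.1470
A = e^9.1470 ≈ 9386 square kilometres

9390 square kilometres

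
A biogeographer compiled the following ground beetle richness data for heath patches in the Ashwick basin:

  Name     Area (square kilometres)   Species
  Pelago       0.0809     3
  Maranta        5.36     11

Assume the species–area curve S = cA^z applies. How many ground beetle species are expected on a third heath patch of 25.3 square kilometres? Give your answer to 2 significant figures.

z = ln(11/3) / ln(5.36/0.0809) = 1.2993 / 4.1935 = 0.3098
c = 3 / 0.0809^0.3098 = 3 / 0.4588 = 6.538
S₃ = 6.538 × 25.3^0.3098 = 6.538 × 2.721 ≈ 17.79

18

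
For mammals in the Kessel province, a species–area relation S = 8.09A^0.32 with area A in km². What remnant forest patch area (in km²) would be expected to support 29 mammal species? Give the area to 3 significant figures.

54.0 km²

29 = 8.09 × A^0.32  ⇒  A^0.32 = 29/8.09 = 3.585
ln A = ln(3.585) / 0.32 = 1.2767 / 0.32 = 3.9896
A = e^3.9896 ≈ 54.03 km²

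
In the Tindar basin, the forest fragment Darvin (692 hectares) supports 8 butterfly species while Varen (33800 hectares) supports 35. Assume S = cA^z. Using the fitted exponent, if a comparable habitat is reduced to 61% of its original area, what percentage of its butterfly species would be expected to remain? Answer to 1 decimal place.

82.9%

z = ln(35/8) / ln(33800/692) = 1.4759 / 3.8886 = 0.3795
S_new/S_old = (A_new/A_old)^z = 0.61^0.3795 = exp(0.3795 × -0.4943) = 0.8289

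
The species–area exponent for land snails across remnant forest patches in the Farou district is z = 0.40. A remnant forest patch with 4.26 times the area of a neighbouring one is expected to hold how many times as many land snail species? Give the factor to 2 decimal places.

1.79

S₂/S₁ = (A₂/A₁)^z = 4.26^0.4
ln(S₂/S₁) = 0.4 × ln 4.26 = 0.4 × 1.4493 = 0.5797
S₂/S₁ = e^0.5797 ≈ 1.786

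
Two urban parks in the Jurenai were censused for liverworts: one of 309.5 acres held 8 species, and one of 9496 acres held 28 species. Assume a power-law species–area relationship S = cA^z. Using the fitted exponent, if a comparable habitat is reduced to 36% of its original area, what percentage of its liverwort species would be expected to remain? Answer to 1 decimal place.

z = ln(28/8) / ln(9496/309.5) = 1.2528 / 3.4237 = 0.3659
S_new/S_old = (A_new/A_old)^z = 0.36^0.3659 = exp(0.3659 × -1.0217) = 0.6881

68.8%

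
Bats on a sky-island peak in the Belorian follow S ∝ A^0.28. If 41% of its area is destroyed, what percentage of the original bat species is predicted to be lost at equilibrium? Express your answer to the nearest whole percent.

14%

S_new/S_old = (A_new/A_old)^z = 0.59^0.28
= exp(0.28 × ln 0.59) = exp(0.28 × -0.5276) = exp(-0.1477) ≈ 0.8627
Fraction lost = 1 − 0.8627 = 0.1373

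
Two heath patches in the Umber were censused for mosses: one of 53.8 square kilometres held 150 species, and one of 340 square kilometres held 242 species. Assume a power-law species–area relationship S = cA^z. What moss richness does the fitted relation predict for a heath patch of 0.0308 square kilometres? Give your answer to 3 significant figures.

z = ln(242/150) / ln(340/53.8) = 0.4783 / 1.8437 = 0.2594
c = 150 / 53.8^0.2594 = 150 / 2.812 = 53.34
S₃ = 53.34 × 0.0308^0.2594 = 53.34 × 0.4054 ≈ 21.63

21.6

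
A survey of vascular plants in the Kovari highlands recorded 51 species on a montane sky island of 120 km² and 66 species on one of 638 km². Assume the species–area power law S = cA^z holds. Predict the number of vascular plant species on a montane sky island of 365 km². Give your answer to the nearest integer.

z = ln(66/51) / ln(638/120) = 0.2578 / 1.6708 = 0.1543
c = 51 / 120^0.1543 = 51 / 2.093 = 24.36
S₃ = 24.36 × 365^0.1543 = 24.36 × 2.485 ≈ 60.55

61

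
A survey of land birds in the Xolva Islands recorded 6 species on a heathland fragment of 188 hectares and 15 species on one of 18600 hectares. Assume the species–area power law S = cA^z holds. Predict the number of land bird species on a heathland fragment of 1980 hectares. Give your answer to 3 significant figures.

z = ln(15/6) / ln(18600/188) = 0.9163 / 4.5945 = 0.1994
c = 6 / 188^0.1994 = 6 / 2.841 = 2.112
S₃ = 2.112 × 1980^0.1994 = 2.112 × 4.544 ≈ 9.596

9.60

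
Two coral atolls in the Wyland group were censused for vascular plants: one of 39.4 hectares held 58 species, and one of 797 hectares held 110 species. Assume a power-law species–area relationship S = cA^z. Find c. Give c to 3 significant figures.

26.5

z = ln(S₂/S₁) / ln(A₂/A₁) = ln(110/58) / ln(797/39.4) = 0.6400 / 3.0071 = 0.2128
c = S₁ / A₁^z = 58 / 39.4^0.2128 = 58 / 2.186 = 26.54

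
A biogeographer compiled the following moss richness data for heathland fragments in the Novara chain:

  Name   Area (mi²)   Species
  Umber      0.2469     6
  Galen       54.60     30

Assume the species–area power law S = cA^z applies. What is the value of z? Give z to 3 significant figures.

0.298

Taking logs: ln S = ln c + z ln A, so z = (ln S₂ − ln S₁)/(ln A₂ − ln A₁).
z = ln(30/6) / ln(54.6/0.2469) = ln(5) / ln(221.1) = 1.6094 / 5.3988 = 0.2981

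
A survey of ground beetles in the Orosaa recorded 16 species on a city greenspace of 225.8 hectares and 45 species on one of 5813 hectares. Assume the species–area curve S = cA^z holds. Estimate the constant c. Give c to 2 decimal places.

2.85

z = ln(S₂/S₁) / ln(A₂/A₁) = ln(45/16) / ln(5813/225.8) = 1.0341 / 3.2482 = 0.3184
c = S₁ / A₁^z = 16 / 225.8^0.3184 = 16 / 5.615 = 2.85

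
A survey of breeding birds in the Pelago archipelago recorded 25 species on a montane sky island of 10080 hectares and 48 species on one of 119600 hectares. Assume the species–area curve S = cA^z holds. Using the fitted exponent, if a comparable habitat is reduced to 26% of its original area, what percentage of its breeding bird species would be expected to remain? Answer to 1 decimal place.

70.1%

z = ln(48/25) / ln(119600/10080) = 0.6523 / 2.4736 = 0.2637
S_new/S_old = (A_new/A_old)^z = 0.26^0.2637 = exp(0.2637 × -1.3471) = 0.701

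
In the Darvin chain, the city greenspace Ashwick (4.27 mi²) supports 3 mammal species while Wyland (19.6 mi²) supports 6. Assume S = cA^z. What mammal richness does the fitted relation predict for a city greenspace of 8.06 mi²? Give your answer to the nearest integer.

z = ln(6/3) / ln(19.6/4.27) = 0.6931 / 1.5239 = 0.4548
c = 3 / 4.27^0.4548 = 3 / 1.935 = 1.55
S₃ = 1.55 × 8.06^0.4548 = 1.55 × 2.584 ≈ 4.005

4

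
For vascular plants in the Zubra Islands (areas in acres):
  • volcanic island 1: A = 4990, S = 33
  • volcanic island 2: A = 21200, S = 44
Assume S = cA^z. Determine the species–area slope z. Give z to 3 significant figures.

Taking logs: ln S = ln c + z ln A, so z = (ln S₂ − ln S₁)/(ln A₂ − ln A₁).
z = ln(44/33) / ln(21200/4990) = ln(1.333) / ln(4.248) = 0.2877 / 1.4466 = 0.1989

0.199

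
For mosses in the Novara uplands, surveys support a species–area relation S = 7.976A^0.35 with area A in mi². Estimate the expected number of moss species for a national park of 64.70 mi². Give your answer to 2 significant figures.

S = 7.976 × 64.7^0.35
ln S = ln 7.976 + 0.35 × ln 64.7 = 2.0764 + 0.35 × 4.1698 = 3.5359
S = e^3.5359 ≈ 34.32

34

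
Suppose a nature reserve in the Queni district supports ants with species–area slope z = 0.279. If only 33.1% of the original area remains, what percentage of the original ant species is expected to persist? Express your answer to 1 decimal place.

73.5%

S_new/S_old = (A_new/A_old)^z = 0.331^0.279
= exp(0.279 × ln 0.331) = exp(0.279 × -1.1056) = exp(-0.3085) ≈ 0.7346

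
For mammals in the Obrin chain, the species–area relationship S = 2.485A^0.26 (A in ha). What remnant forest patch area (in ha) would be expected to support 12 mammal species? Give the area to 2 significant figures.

12 = 2.485 × A^0.26  ⇒  A^0.26 = 12/2.485 = 4.829
ln A = ln(4.829) / 0.26 = 1.5746 / 0.26 = 6.0563
A = e^6.0563 ≈ 426.8 ha

430 ha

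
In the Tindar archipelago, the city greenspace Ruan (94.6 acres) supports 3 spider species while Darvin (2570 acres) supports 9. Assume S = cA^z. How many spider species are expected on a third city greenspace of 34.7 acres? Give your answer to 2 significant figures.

2.1

z = ln(9/3) / ln(2570/94.6) = 1.0986 / 3.3020 = 0.3327
c = 3 / 94.6^0.3327 = 3 / 4.544 = 0.6603
S₃ = 0.6603 × 34.7^0.3327 = 0.6603 × 3.254 ≈ 2.149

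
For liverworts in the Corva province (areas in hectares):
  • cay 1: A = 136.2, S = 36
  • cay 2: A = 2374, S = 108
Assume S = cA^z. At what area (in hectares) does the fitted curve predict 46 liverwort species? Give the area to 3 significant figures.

258 hectares

z = ln(108/36) / ln(2374/136.2) = 1.0986 / 2.8582 = 0.3844
c = 36 / 136.2^0.3844 = 36 / 6.612 = 5.445
A = (46/5.445)^(1/0.3844) ⇒ ln A = ln(8.448)/0.3844 = 5.5518
A = e^5.5518 ≈ 257.7 hectares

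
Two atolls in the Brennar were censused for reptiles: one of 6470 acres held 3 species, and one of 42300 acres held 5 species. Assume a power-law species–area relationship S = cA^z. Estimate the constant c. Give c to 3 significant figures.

z = ln(S₂/S₁) / ln(A₂/A₁) = ln(5/3) / ln(42300/6470) = 0.5108 / 1.8776 = 0.2721
c = S₁ / A₁^z = 3 / 6470^0.2721 = 3 / 10.88 = 0.2756

0.276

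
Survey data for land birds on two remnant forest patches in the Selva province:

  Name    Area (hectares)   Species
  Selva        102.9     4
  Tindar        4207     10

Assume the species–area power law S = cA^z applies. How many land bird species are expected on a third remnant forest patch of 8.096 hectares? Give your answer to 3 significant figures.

z = ln(10/4) / ln(4207/102.9) = 0.9163 / 3.7107 = 0.2469
c = 4 / 102.9^0.2469 = 4 / 3.14 = 1.274
S₃ = 1.274 × 8.096^0.2469 = 1.274 × 1.676 ≈ 2.135

2.14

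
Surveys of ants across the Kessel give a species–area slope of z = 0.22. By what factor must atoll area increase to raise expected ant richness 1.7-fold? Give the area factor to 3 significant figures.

(A₂/A₁)^0.22 = 1.7, so A₂/A₁ = 1.7^(1/0.22) = 1.7^4.545
ln(A₂/A₁) = ln 1.7 / 0.22 = 0.5306 / 0.22 = 2.4119
A₂/A₁ = e^2.4119 ≈ 11.16

11.2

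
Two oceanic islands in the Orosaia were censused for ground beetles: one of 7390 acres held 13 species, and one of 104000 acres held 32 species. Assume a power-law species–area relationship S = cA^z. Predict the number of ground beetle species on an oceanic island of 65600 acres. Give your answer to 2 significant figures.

z = ln(32/13) / ln(104000/7390) = 0.9008 / 2.6443 = 0.3407
c = 13 / 7390^0.3407 = 13 / 20.79 = 0.6253
S₃ = 0.6253 × 65600^0.3407 = 0.6253 × 43.74 ≈ 27.35

27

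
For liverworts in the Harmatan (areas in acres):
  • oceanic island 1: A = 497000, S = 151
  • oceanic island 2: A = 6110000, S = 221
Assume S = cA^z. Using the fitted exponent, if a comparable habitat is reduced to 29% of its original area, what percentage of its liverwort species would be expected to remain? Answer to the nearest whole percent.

83%

z = ln(221/151) / ln(6110000/497000) = 0.3809 / 2.5091 = 0.1518
S_new/S_old = (A_new/A_old)^z = 0.29^0.1518 = exp(0.1518 × -1.2379) = 0.8287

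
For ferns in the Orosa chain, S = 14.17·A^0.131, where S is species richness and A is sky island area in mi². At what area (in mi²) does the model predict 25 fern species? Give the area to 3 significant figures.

76.2 mi²

25 = 14.17 × A^0.131  ⇒  A^0.131 = 25/14.17 = 1.764
ln A = ln(1.764) / 0.131 = 0.5677 / 0.131 = 4.3340
A = e^4.3340 ≈ 76.25 mi²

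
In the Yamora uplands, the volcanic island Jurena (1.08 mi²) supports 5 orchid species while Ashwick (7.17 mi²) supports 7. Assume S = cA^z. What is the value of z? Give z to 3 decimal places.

Taking logs: ln S = ln c + z ln A, so z = (ln S₂ − ln S₁)/(ln A₂ − ln A₁).
z = ln(7/5) / ln(7.17/1.08) = ln(1.4) / ln(6.639) = 0.3365 / 1.8929 = 0.1778

0.178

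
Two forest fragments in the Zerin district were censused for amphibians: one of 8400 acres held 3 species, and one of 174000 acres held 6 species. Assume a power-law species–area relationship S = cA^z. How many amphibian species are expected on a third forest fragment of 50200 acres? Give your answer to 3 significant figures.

4.52

z = ln(6/3) / ln(174000/8400) = 0.6931 / 3.0308 = 0.2287
c = 3 / 8400^0.2287 = 3 / 7.897 = 0.3799
S₃ = 0.3799 × 50200^0.2287 = 0.3799 × 11.89 ≈ 4.515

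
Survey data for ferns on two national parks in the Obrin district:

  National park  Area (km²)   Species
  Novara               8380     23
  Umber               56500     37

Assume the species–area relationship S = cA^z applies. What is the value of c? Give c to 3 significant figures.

2.42

z = ln(S₂/S₁) / ln(A₂/A₁) = ln(37/23) / ln(56500/8380) = 0.4754 / 1.9084 = 0.2491
c = S₁ / A₁^z = 23 / 8380^0.2491 = 23 / 9.492 = 2.423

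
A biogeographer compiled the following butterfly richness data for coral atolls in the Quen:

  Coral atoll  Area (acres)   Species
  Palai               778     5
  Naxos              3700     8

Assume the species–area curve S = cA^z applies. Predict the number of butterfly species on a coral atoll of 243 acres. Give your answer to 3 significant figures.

3.52

z = ln(8/5) / ln(3700/778) = 0.4700 / 1.5594 = 0.3014
c = 5 / 778^0.3014 = 5 / 7.436 = 0.6724
S₃ = 0.6724 × 243^0.3014 = 0.6724 × 5.236 ≈ 3.521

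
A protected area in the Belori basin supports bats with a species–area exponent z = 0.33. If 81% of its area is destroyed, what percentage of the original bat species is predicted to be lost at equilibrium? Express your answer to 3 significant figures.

S_new/S_old = (A_new/A_old)^z = 0.19^0.33
= exp(0.33 × ln 0.19) = exp(0.33 × -1.6607) = exp(-0.5480) ≈ 0.5781
Fraction lost = 1 − 0.5781 = 0.4219

42.2%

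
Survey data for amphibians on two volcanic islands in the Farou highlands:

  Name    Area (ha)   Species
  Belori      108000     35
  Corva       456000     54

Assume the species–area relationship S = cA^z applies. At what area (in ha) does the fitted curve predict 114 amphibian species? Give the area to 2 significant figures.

z = ln(54/35) / ln(456000/108000) = 0.4336 / 1.4404 = 0.3011
c = 35 / 108000^0.3011 = 35 / 32.76 = 1.068
A = (114/1.068)^(1/0.3011) ⇒ ln A = ln(106.7)/0.3011 = 15.5122
A = e^15.5122 ≈ 5455796 ha

5500000 ha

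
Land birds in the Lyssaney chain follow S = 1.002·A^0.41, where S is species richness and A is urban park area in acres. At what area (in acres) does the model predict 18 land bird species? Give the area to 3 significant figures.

1150 acres

18 = 1.002 × A^0.41  ⇒  A^0.41 = 18/1.002 = 17.96
ln A = ln(17.96) / 0.41 = 2.8884 / 0.41 = 7.0448
A = e^7.0448 ≈ 1147 acres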